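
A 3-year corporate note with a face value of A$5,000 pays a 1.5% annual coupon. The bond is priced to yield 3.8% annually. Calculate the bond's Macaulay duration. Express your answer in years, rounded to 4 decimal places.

Periodic yield y = 0.038. Discount each cash flow and weight by its year:
  t   CF        PV=CF/(1+0.038)^t    t·PV
  1        75.00        72.2543        72.2543
  2        75.00        69.6092       139.2184
  3     5,075.00     4,537.7857    13,613.3572
  Σ                  4,679.6493    13,824.8299
Price P = Σ PV = 4,679.6493.
Macaulay duration = Σ(t·PV) / P = 13,824.8299 / 4,679.6493 = 2.95424 years.

2.9542 years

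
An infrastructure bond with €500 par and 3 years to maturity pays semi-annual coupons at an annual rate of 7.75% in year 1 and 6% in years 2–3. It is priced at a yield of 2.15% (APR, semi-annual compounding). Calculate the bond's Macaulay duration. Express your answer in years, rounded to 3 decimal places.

2.771 years

Periodic yield y = 0.01075. Discount each cash flow and weight by its period:
  t   CF        PV=CF/(1+0.01075)^t    t·PV
  1       19.375        19.1689        19.1689
  2       19.375        18.9651        37.9301
  3       15.000        14.5265        43.5794
  4       15.000        14.3720        57.4879
  5       15.000        14.2191        71.0956
  6      515.000       482.9973     2,897.9840
  Σ                    564.2489     3,127.2459
Price P = Σ PV = 564.2489.
Macaulay duration = Σ(t·PV) / P = 3,127.2459 / 564.2489 = 5.54232 half-year periods.
In years: 5.54232 / 2 = 2.77116 years.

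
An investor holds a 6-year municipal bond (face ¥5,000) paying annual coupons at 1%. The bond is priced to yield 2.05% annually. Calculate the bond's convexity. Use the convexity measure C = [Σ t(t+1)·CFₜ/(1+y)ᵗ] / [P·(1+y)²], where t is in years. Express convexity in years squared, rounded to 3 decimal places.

38.972

With y = 0.0205:
  t   CF        PV=CF/(1+0.0205)^t    t·PV        t(t+1)·PV
  1        50.00        48.9956        48.9956          97.9912
  2        50.00        48.0114        96.0227         288.0681
  3        50.00        47.0469       141.1407         564.5628
  4        50.00        46.1018       184.4072         922.0362
  5        50.00        45.1757       225.8785       1,355.2712
  6     5,050.00     4,471.0891    26,826.5346     187,785.7419
  Σ                  4,706.4205    27,522.9793     191,013.6713
P = 4,706.4205.
Convexity = Σ t(t+1)·PV / [P·(1+y)²] = 191,013.6713 / (4,706.4205 × 1.041420) = 38.97155.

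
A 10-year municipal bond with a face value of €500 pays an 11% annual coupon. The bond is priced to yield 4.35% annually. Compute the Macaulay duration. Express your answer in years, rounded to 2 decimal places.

7.22 years

Periodic yield y = 0.0435. Discount each cash flow and weight by its year:
  t   CF        PV=CF/(1+0.0435)^t    t·PV
  1        55.00        52.7072        52.7072
  2        55.00        50.5100       101.0201
  3        55.00        48.4045       145.2134
  4        55.00        46.3866       185.5465
  5        55.00        44.4529       222.2647
  6        55.00        42.5998       255.5990
  7        55.00        40.8240       285.7680
  8        55.00        39.1222       312.9775
  9        55.00        37.4913       337.4218
  10      555.00       362.5505     3,625.5045
  Σ                    765.0491     5,524.0227
Price P = Σ PV = 765.0491.
Macaulay duration = Σ(t·PV) / P = 5,524.0227 / 765.0491 = 7.22048 years.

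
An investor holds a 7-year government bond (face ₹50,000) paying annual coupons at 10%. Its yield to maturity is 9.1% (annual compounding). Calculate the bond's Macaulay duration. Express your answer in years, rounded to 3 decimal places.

Periodic yield y = 0.091. Discount each cash flow and weight by its year:
  t   CF        PV=CF/(1+0.091)^t    t·PV
  1     5,000.00     4,582.9514     4,582.9514
  2     5,000.00     4,200.6887     8,401.3775
  3     5,000.00     3,850.3105    11,550.9315
  4     5,000.00     3,529.1572    14,116.6287
  5     5,000.00     3,234.7912    16,173.9559
  6     5,000.00     2,964.9782    17,789.8690
  7    55,000.00    29,894.3721   209,260.6044
  Σ                 52,257.2493   281,876.3185
Price P = Σ PV = 52,257.2493.
Macaulay duration = Σ(t·PV) / P = 281,876.3185 / 52,257.2493 = 5.39401 years.

5.394 years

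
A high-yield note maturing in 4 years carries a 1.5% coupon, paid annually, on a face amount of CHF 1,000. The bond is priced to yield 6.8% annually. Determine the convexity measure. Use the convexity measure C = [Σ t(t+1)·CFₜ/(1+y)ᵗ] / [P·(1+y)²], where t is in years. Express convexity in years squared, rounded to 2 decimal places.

With y = 0.068:
  t   CF        PV=CF/(1+0.068)^t    t·PV        t(t+1)·PV
  1        15.00        14.0449        14.0449          28.0899
  2        15.00        13.1507        26.3014          78.9042
  3        15.00        12.3134        36.9402         147.7606
  4     1,015.00       780.1552     3,120.6210      15,603.1049
  Σ                    819.6643     3,197.9075      15,857.8596
P = 819.6643.
Convexity = Σ t(t+1)·PV / [P·(1+y)²] = 15,857.8596 / (819.6643 × 1.140624) = 16.96157.

16.96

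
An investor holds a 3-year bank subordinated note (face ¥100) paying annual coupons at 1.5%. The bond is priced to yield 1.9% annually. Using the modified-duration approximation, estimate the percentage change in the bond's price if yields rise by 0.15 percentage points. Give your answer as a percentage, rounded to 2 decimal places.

Periodic yield y = 0.019. Modified duration first:
  t   CF        PV=CF/(1+0.019)^t    t·PV
  1         1.50         1.4720         1.4720
  2         1.50         1.4446         2.8892
  3       101.50        95.9276       287.7827
  Σ                     98.8442       292.1439
P = 98.8442; D_Mac = 2.95560 yrs; D_mod = 2.95560/(1+0.019) = 2.90049 yrs.
ΔP/P ≈ -D_mod · Δy = -2.90049 × (+0.0015) = -0.004351 = -0.4351%.

-0.44%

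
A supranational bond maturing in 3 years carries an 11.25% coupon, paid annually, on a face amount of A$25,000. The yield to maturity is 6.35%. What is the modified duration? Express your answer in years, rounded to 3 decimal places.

2.562 years

Periodic yield y = 0.0635. First find Macaulay duration:
  t   CF        PV=CF/(1+0.0635)^t    t·PV
  1     2,812.50     2,644.5698     2,644.5698
  2     2,812.50     2,486.6665     4,973.3330
  3    27,812.50    23,122.1144    69,366.3432
  Σ                 28,253.3507    76,984.2460
P = 28,253.3507; Macaulay duration = 76,984.2460 / 28,253.3507 = 2.72478 years.
Modified duration = D_Mac / (1 + y) = 2.72478 / 1.0635 = 2.56209 years.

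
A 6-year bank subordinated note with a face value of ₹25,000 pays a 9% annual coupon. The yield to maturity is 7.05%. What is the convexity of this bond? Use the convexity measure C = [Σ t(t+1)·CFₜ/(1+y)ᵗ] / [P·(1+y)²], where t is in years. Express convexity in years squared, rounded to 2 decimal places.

28.13

With y = 0.0705:
  t   CF        PV=CF/(1+0.0705)^t    t·PV        t(t+1)·PV
  1     2,250.00     2,101.8216     2,101.8216       4,203.6432
  2     2,250.00     1,963.4018     3,926.8035      11,780.4105
  3     2,250.00     1,834.0979     5,502.2936      22,009.1743
  4     2,250.00     1,713.3095     6,853.2381      34,266.1907
  5     2,250.00     1,600.4760     8,002.3799      48,014.2793
  6    27,250.00    18,106.9990   108,641.9938     760,493.9566
  Σ                 27,320.1057   135,028.5305     880,767.6546
P = 27,320.1057.
Convexity = Σ t(t+1)·PV / [P·(1+y)²] = 880,767.6546 / (27,320.1057 × 1.145970) = 28.13233.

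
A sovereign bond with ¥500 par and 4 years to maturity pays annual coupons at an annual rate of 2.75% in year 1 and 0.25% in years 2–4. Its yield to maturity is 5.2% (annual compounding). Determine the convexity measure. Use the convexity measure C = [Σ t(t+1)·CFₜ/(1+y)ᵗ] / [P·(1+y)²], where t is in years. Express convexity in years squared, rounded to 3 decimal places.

With y = 0.052:
  t   CF        PV=CF/(1+0.052)^t    t·PV        t(t+1)·PV
  1        13.75        13.0703        13.0703          26.1407
  2         1.25         1.1295         2.2590           6.7769
  3         1.25         1.0737         3.2210          12.8838
  4       501.25       409.2526     1,637.0103       8,185.0516
  Σ                    424.5261     1,655.5606       8,230.8530
P = 424.5261.
Convexity = Σ t(t+1)·PV / [P·(1+y)²] = 8,230.8530 / (424.5261 × 1.106704) = 17.51899.

17.519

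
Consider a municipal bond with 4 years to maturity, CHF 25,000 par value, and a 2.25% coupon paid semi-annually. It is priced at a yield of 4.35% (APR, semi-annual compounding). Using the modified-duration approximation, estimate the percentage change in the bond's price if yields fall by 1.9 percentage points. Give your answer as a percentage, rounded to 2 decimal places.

Periodic yield y = 0.02175. Modified duration first:
  t   CF        PV=CF/(1+0.02175)^t    t·PV
  1       281.25       275.2630       275.2630
  2       281.25       269.4035       538.8070
  3       281.25       263.6687       791.0061
  4       281.25       258.0560     1,032.2240
  5       281.25       252.5628     1,262.8138
  6       281.25       247.1864     1,483.1187
  7       281.25       241.9246     1,693.4721
  8    25,281.25    21,283.4179   170,267.3431
  Σ                 23,091.4829   177,344.0477
P = 23,091.4829; D_Mac = 7.68006 half-year periods = 3.84003 yrs; D_mod = 3.84003/(1+0.02175) = 3.75829 yrs.
ΔP/P ≈ -D_mod · Δy = -3.75829 × (-0.019) = +0.071407 = +7.1407%.

+7.14%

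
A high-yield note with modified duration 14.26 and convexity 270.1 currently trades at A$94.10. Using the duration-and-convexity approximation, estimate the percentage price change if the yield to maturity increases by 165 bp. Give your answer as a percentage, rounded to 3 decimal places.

Duration effect: -D_mod·Δy = -14.26 × (+0.0165) = -0.235290
Convexity effect: ½·C·(Δy)² = 0.5 × 270.1 × (0.0165)² = +0.0367673625
ΔP/P ≈ -0.235290 + 0.0367673625 = -0.1985226375
= -19.85226375%.

-19.852%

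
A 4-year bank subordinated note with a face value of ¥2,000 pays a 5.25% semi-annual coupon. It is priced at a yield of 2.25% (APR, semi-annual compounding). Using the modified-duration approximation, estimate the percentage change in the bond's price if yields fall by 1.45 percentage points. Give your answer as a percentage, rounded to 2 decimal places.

+5.28%

Periodic yield y = 0.01125. Modified duration first:
  t   CF        PV=CF/(1+0.01125)^t    t·PV
  1        52.50        51.9159        51.9159
  2        52.50        51.3384       102.6768
  3        52.50        50.7673       152.3018
  4        52.50        50.2025       200.8099
  5        52.50        49.6440       248.2199
  6        52.50        49.0917       294.5502
  7        52.50        48.5456       339.8190
  8     2,052.50     1,876.7866    15,014.2926
  Σ                  2,228.2919    16,404.5861
P = 2,228.2919; D_Mac = 7.36196 half-year periods = 3.68098 yrs; D_mod = 3.68098/(1+0.01125) = 3.64003 yrs.
ΔP/P ≈ -D_mod · Δy = -3.64003 × (-0.0145) = +0.052780 = +5.2780%.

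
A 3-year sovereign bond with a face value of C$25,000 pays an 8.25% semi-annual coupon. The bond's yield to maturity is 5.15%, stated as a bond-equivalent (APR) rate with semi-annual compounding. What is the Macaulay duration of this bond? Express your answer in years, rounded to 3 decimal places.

Periodic yield y = 0.02575. Discount each cash flow and weight by its period:
  t   CF        PV=CF/(1+0.02575)^t    t·PV
  1     1,031.25     1,005.3619     1,005.3619
  2     1,031.25       980.1237     1,960.2475
  3     1,031.25       955.5191     2,866.5574
  4     1,031.25       931.5322     3,726.1287
  5     1,031.25       908.1474     4,540.7369
  6    26,031.25    22,348.3708   134,090.2250
  Σ                 27,129.0552   148,189.2574
Price P = Σ PV = 27,129.0552.
Macaulay duration = Σ(t·PV) / P = 148,189.2574 / 27,129.0552 = 5.46238 half-year periods.
In years: 5.46238 / 2 = 2.73119 years.

2.731 years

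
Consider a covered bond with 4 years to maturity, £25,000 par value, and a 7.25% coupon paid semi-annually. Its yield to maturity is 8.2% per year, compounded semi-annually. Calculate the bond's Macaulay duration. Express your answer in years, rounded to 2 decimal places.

Periodic yield y = 0.041. Discount each cash flow and weight by its period:
  t   CF        PV=CF/(1+0.041)^t    t·PV
  1       906.25       870.5572       870.5572
  2       906.25       836.2701     1,672.5402
  3       906.25       803.3334     2,410.0002
  4       906.25       771.6940     3,086.7758
  5       906.25       741.3006     3,706.5032
  6       906.25       712.1044     4,272.6261
  7       906.25       684.0580     4,788.4059
  8    25,906.25    18,784.4601   150,275.6805
  Σ                 24,203.7776   171,083.0890
Price P = Σ PV = 24,203.7776.
Macaulay duration = Σ(t·PV) / P = 171,083.0890 / 24,203.7776 = 7.06845 half-year periods.
In years: 7.06845 / 2 = 3.53422 years.

3.53 years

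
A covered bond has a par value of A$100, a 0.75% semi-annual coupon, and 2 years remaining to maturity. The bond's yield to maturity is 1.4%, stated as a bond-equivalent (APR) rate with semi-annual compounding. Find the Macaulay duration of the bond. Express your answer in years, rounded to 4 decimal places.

Periodic yield y = 0.007. Discount each cash flow and weight by its period:
  t   CF        PV=CF/(1+0.007)^t    t·PV
  1        0.375         0.3724         0.3724
  2        0.375         0.3698         0.7396
  3        0.375         0.3672         1.1017
  4      100.375        97.6130       390.4520
  Σ                     98.7224       392.6657
Price P = Σ PV = 98.7224.
Macaulay duration = Σ(t·PV) / P = 392.6657 / 98.7224 = 3.97747 half-year periods.
In years: 3.97747 / 2 = 1.98874 years.

1.9887 years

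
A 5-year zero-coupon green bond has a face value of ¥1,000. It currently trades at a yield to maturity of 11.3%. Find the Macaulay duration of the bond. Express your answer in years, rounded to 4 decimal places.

5.0000 years

A zero-coupon bond has a single cash flow at maturity, so its Macaulay duration equals its maturity: 5 years.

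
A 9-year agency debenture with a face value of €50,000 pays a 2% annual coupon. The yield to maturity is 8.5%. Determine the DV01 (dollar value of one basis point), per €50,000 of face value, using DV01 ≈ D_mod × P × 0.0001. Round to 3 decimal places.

Periodic yield y = 0.085.
  t   CF        PV=CF/(1+0.085)^t    t·PV
  1     1,000.00       921.6590       921.6590
  2     1,000.00       849.4553     1,698.9106
  3     1,000.00       782.9081     2,348.7243
  4     1,000.00       721.5743     2,886.2971
  5     1,000.00       665.0454     3,325.2271
  6     1,000.00       612.9451     3,677.6705
  7     1,000.00       564.9264     3,954.4845
  8     1,000.00       520.6694     4,165.3556
  9    51,000.00    24,473.8634   220,264.7710
  Σ                 30,113.0464   243,243.0997
P = 30,113.0464; D_Mac = 8.07766 yrs; D_mod = 7.44485 yrs.
DV01 ≈ 7.44485 × 30,113.0464 × 0.0001 = 22.418719.

€22.419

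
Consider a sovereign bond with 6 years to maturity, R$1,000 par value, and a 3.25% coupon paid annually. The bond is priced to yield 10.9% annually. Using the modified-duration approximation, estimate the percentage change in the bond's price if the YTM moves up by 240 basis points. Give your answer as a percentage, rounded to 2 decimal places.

-11.75%

Periodic yield y = 0.109. Modified duration first:
  t   CF        PV=CF/(1+0.109)^t    t·PV
  1        32.50        29.3057        29.3057
  2        32.50        26.4253        52.8506
  3        32.50        23.8281        71.4842
  4        32.50        21.4861        85.9443
  5        32.50        19.3743        96.8714
  6     1,032.50       555.0100     3,330.0598
  Σ                    675.4294     3,666.5160
P = 675.4294; D_Mac = 5.42842 yrs; D_mod = 5.42842/(1+0.109) = 4.89488 yrs.
ΔP/P ≈ -D_mod · Δy = -4.89488 × (+0.024) = -0.117477 = -11.7477%.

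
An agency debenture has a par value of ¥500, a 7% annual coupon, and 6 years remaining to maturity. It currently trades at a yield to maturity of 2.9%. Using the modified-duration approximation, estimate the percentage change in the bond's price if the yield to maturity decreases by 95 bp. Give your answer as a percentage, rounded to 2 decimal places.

+4.80%

Periodic yield y = 0.029. Modified duration first:
  t   CF        PV=CF/(1+0.029)^t    t·PV
  1        35.00        34.0136        34.0136
  2        35.00        33.0550        66.1100
  3        35.00        32.1234        96.3703
  4        35.00        31.2181       124.8724
  5        35.00        30.3383       151.6915
  6       535.00       450.6730     2,704.0380
  Σ                    611.4214     3,177.0958
P = 611.4214; D_Mac = 5.19625 yrs; D_mod = 5.19625/(1+0.029) = 5.04980 yrs.
ΔP/P ≈ -D_mod · Δy = -5.04980 × (-0.0095) = +0.047973 = +4.7973%.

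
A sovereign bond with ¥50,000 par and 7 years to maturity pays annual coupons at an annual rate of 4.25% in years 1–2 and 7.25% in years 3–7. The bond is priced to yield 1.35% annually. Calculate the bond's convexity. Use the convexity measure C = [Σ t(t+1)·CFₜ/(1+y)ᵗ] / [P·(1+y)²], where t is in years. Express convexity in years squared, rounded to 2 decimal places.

With y = 0.0135:
  t   CF        PV=CF/(1+0.0135)^t    t·PV        t(t+1)·PV
  1     2,125.00     2,096.6946     2,096.6946       4,193.3892
  2     2,125.00     2,068.7663     4,137.5326      12,412.5977
  3     3,625.00     3,482.0640    10,446.1921      41,784.7683
  4     3,625.00     3,435.6823    13,742.7292      68,713.6462
  5     3,625.00     3,389.9184    16,949.5921     101,697.5524
  6     3,625.00     3,344.7641    20,068.5846     140,480.0920
  7    53,625.00    48,820.3663   341,742.5644   2,733,940.5152
  Σ                 66,638.2561   409,183.8895   3,103,222.5610
P = 66,638.2561.
Convexity = Σ t(t+1)·PV / [P·(1+y)²] = 3,103,222.5610 / (66,638.2561 × 1.027182) = 45.33585.

45.34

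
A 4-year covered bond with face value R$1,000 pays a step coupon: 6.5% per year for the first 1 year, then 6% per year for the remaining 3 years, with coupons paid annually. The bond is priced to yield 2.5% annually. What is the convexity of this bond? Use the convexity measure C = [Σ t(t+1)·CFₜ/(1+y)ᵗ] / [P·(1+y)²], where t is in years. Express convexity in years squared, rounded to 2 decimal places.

17.04

With y = 0.025:
  t   CF        PV=CF/(1+0.025)^t    t·PV        t(t+1)·PV
  1        65.00        63.4146        63.4146         126.8293
  2        60.00        57.1089       114.2177         342.6532
  3        60.00        55.7160       167.1479         668.5916
  4     1,060.00       960.3077     3,841.2307      19,206.1537
  Σ                  1,136.5471     4,186.0110      20,344.2277
P = 1,136.5471.
Convexity = Σ t(t+1)·PV / [P·(1+y)²] = 20,344.2277 / (1,136.5471 × 1.050625) = 17.03751.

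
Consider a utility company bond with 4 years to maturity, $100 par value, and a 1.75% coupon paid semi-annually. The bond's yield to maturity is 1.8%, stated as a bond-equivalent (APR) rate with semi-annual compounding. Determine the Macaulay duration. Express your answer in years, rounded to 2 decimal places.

Periodic yield y = 0.009. Discount each cash flow and weight by its period:
  t   CF        PV=CF/(1+0.009)^t    t·PV
  1        0.875         0.8672         0.8672
  2        0.875         0.8595         1.7189
  3        0.875         0.8518         2.5554
  4        0.875         0.8442         3.3768
  5        0.875         0.8367         4.1833
  6        0.875         0.8292         4.9752
  7        0.875         0.8218         5.7526
  8      100.875        93.8975       751.1803
  Σ                     99.8079       774.6098
Price P = Σ PV = 99.8079.
Macaulay duration = Σ(t·PV) / P = 774.6098 / 99.8079 = 7.76101 half-year periods.
In years: 7.76101 / 2 = 3.88050 years.

3.88 years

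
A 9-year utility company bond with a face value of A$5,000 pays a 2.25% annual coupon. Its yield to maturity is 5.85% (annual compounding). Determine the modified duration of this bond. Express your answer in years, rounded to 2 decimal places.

7.66 years

Periodic yield y = 0.0585. First find Macaulay duration:
  t   CF        PV=CF/(1+0.0585)^t    t·PV
  1       112.50       106.2825       106.2825
  2       112.50       100.4086       200.8171
  3       112.50        94.8593       284.5779
  4       112.50        89.6167       358.4669
  5       112.50        84.6639       423.3194
  6       112.50        79.9848       479.9087
  7       112.50        75.5643       528.9499
  8       112.50        71.3881       571.1045
  9     5,112.50     3,064.8947    27,584.0524
  Σ                  3,767.6628    30,537.4794
P = 3,767.6628; Macaulay duration = 30,537.4794 / 3,767.6628 = 8.10515 years.
Modified duration = D_Mac / (1 + y) = 8.10515 / 1.0585 = 7.65721 years.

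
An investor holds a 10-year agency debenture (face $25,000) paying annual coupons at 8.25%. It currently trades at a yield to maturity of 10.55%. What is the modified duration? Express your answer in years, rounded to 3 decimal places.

Periodic yield y = 0.1055. First find Macaulay duration:
  t   CF        PV=CF/(1+0.1055)^t    t·PV
  1     2,062.50     1,865.6716     1,865.6716
  2     2,062.50     1,687.6270     3,375.2540
  3     2,062.50     1,526.5735     4,579.7205
  4     2,062.50     1,380.8896     5,523.5585
  5     2,062.50     1,249.1087     6,245.5433
  6     2,062.50     1,129.9038     6,779.4229
  7     2,062.50     1,022.0749     7,154.5244
  8     2,062.50       924.5363     7,396.2906
  9     2,062.50       836.3060     7,526.7544
  10   27,062.50     9,926.1411    99,261.4110
  Σ                 21,548.8326   149,708.1514
P = 21,548.8326; Macaulay duration = 149,708.1514 / 21,548.8326 = 6.94739 years.
Modified duration = D_Mac / (1 + y) = 6.94739 / 1.1055 = 6.28439 years.

6.284 years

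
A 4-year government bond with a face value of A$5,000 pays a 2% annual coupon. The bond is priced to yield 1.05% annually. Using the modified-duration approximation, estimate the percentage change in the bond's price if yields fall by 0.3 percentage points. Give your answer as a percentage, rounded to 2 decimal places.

Periodic yield y = 0.0105. Modified duration first:
  t   CF        PV=CF/(1+0.0105)^t    t·PV
  1       100.00        98.9609        98.9609
  2       100.00        97.9326       195.8652
  3       100.00        96.9150       290.7450
  4     5,100.00     4,891.3068    19,565.2272
  Σ                  5,185.1153    20,150.7984
P = 5,185.1153; D_Mac = 3.88628 yrs; D_mod = 3.88628/(1+0.0105) = 3.84590 yrs.
ΔP/P ≈ -D_mod · Δy = -3.84590 × (-0.003) = +0.011538 = +1.1538%.

+1.15%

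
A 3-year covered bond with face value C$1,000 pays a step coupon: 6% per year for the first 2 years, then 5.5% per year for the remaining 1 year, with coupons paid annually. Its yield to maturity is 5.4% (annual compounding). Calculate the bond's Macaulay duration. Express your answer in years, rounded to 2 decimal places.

2.83 years

Periodic yield y = 0.054. Discount each cash flow and weight by its year:
  t   CF        PV=CF/(1+0.054)^t    t·PV
  1        60.00        56.9260        56.9260
  2        60.00        54.0095       108.0190
  3     1,055.00       901.0121     2,703.0363
  Σ                  1,011.9476     2,867.9813
Price P = Σ PV = 1,011.9476.
Macaulay duration = Σ(t·PV) / P = 2,867.9813 / 1,011.9476 = 2.83412 years.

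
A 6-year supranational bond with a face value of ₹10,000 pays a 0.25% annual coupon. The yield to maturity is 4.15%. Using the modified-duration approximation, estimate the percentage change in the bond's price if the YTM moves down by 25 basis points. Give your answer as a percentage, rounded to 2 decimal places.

+1.43%

Periodic yield y = 0.0415. Modified duration first:
  t   CF        PV=CF/(1+0.0415)^t    t·PV
  1        25.00        24.0038        24.0038
  2        25.00        23.0474        46.0947
  3        25.00        22.1290        66.3871
  4        25.00        21.2473        84.9890
  5        25.00        20.4006       102.0032
  6    10,025.00     7,854.6843    47,128.1059
  Σ                  7,965.5125    47,451.5838
P = 7,965.5125; D_Mac = 5.95713 yrs; D_mod = 5.95713/(1+0.0415) = 5.71976 yrs.
ΔP/P ≈ -D_mod · Δy = -5.71976 × (-0.0025) = +0.014299 = +1.4299%.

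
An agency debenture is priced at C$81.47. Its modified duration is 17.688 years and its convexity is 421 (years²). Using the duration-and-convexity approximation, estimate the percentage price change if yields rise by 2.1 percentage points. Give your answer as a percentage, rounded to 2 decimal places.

-27.86%

Duration effect: -D_mod·Δy = -17.688 × (+0.021) = -0.371448
Convexity effect: ½·C·(Δy)² = 0.5 × 421 × (0.021)² = +0.0928305
ΔP/P ≈ -0.371448 + 0.0928305 = -0.2786175
= -27.86175%.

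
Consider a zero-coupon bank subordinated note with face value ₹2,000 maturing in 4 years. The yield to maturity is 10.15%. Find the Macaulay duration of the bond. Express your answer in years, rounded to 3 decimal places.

4.000 years

A zero-coupon bond has a single cash flow at maturity, so its Macaulay duration equals its maturity: 4 years.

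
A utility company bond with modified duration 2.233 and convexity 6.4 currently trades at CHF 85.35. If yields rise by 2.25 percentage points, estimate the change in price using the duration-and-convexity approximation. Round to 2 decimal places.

-CHF 4.15

Duration effect: -D_mod·Δy = -2.233 × (+0.0225) = -0.0502425
Convexity effect: ½·C·(Δy)² = 0.5 × 6.4 × (0.0225)² = +0.0016200
ΔP/P ≈ -0.0502425 + 0.0016200 = -0.0486225
ΔP ≈ 85.35 × (-0.0486225) = -4.149930375.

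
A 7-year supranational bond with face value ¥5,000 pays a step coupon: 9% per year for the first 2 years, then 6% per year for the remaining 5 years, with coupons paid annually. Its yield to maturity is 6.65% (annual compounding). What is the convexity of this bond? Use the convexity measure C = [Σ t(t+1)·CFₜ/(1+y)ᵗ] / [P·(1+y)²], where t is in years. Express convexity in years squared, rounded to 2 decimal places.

37.10

With y = 0.0665:
  t   CF        PV=CF/(1+0.0665)^t    t·PV        t(t+1)·PV
  1       450.00       421.9409       421.9409         843.8819
  2       450.00       395.6314       791.2629       2,373.7886
  3       300.00       247.3083       741.9249       2,967.6995
  4       300.00       231.8878       927.5510       4,637.7551
  5       300.00       217.4287     1,087.1437       6,522.8623
  6       300.00       203.8713     1,223.2278       8,562.5947
  7     5,300.00     3,377.1461    23,640.0228     189,120.1824
  Σ                  5,095.2146    28,833.0740     215,028.7645
P = 5,095.2146.
Convexity = Σ t(t+1)·PV / [P·(1+y)²] = 215,028.7645 / (5,095.2146 × 1.137422) = 37.10328.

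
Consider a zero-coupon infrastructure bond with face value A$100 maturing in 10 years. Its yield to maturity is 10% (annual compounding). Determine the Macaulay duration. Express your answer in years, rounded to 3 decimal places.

A zero-coupon bond has a single cash flow at maturity, so its Macaulay duration equals its maturity: 10 years.

10.000 years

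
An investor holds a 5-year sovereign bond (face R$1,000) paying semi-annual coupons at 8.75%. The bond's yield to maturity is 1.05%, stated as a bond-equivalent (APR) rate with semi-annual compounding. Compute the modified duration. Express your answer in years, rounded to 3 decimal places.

Periodic yield y = 0.00525. First find Macaulay duration:
  t   CF        PV=CF/(1+0.00525)^t    t·PV
  1        43.75        43.5215        43.5215
  2        43.75        43.2942        86.5884
  3        43.75        43.0681       129.2043
  4        43.75        42.8432       171.3727
  5        43.75        42.6194       213.0972
  6        43.75        42.3968       254.3811
  7        43.75        42.1754       295.2280
  8        43.75        41.9552       335.6413
  9        43.75        41.7360       375.6244
  10    1,043.75       990.5027     9,905.0272
  Σ                  1,374.1127    11,809.6861
P = 1,374.1127; Macaulay duration = 11,809.6861 / 1,374.1127 = 8.59441 half-year periods = 4.29720 years.
Modified duration = D_Mac / (1 + y) = 4.29720 / 1.00525 = 4.27476 years.

4.275 years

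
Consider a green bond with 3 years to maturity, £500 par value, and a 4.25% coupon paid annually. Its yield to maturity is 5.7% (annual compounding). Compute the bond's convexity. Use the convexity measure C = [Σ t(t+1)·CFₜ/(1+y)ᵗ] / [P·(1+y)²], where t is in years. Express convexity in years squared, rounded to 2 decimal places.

10.15

With y = 0.057:
  t   CF        PV=CF/(1+0.057)^t    t·PV        t(t+1)·PV
  1        21.25        20.1041        20.1041          40.2081
  2        21.25        19.0199        38.0399         114.1196
  3       521.25       441.3886     1,324.1658       5,296.6631
  Σ                    480.5126     1,382.3097       5,450.9909
P = 480.5126.
Convexity = Σ t(t+1)·PV / [P·(1+y)²] = 5,450.9909 / (480.5126 × 1.117249) = 10.15362.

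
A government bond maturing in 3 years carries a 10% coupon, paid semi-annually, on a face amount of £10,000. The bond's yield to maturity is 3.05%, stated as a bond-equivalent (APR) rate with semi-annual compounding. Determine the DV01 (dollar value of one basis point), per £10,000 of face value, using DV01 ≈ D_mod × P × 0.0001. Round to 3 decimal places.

Periodic yield y = 0.01525.
  t   CF        PV=CF/(1+0.01525)^t    t·PV
  1       500.00       492.4895       492.4895
  2       500.00       485.0919       970.1838
  3       500.00       477.8054     1,433.4161
  4       500.00       470.6283     1,882.5131
  5       500.00       463.5590     2,317.7950
  6    10,500.00     9,588.5141    57,531.0845
  Σ                 11,978.0881    64,627.4819
P = 11,978.0881; D_Mac = 5.39548 half-year periods = 2.69774 yrs; D_mod = 2.65722 yrs.
DV01 ≈ 2.65722 × 11,978.0881 × 0.0001 = 3.182836.

£3.183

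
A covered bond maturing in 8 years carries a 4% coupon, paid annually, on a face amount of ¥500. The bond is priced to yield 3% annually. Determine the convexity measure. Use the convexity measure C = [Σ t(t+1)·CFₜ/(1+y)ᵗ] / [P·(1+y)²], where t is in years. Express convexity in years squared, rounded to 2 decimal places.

57.10

With y = 0.03:
  t   CF        PV=CF/(1+0.03)^t    t·PV        t(t+1)·PV
  1        20.00        19.4175        19.4175          38.8350
  2        20.00        18.8519        37.7038         113.1115
  3        20.00        18.3028        54.9085         219.6340
  4        20.00        17.7697        71.0790         355.3948
  5        20.00        17.2522        86.2609         517.5653
  6        20.00        16.7497       100.4981         703.4868
  7        20.00        16.2618       113.8328         910.6625
  8       520.00       410.4928     3,283.9424      29,555.4817
  Σ                    535.0985     3,767.6430      32,414.1715
P = 535.0985.
Convexity = Σ t(t+1)·PV / [P·(1+y)²] = 32,414.1715 / (535.0985 × 1.060900) = 57.09877.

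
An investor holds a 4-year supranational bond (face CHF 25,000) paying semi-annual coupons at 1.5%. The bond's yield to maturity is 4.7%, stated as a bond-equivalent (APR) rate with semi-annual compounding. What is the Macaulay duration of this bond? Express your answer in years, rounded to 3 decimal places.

Periodic yield y = 0.0235. Discount each cash flow and weight by its period:
  t   CF        PV=CF/(1+0.0235)^t    t·PV
  1       187.50       183.1949       183.1949
  2       187.50       178.9887       357.9774
  3       187.50       174.8790       524.6371
  4       187.50       170.8637       683.4549
  5       187.50       166.9406       834.7031
  6       187.50       163.1076       978.6456
  7       187.50       159.3626     1,115.5380
  8    25,187.50    20,916.1760   167,329.4080
  Σ                 22,113.5132   172,007.5590
Price P = Σ PV = 22,113.5132.
Macaulay duration = Σ(t·PV) / P = 172,007.5590 / 22,113.5132 = 7.77839 half-year periods.
In years: 7.77839 / 2 = 3.88920 years.

3.889 years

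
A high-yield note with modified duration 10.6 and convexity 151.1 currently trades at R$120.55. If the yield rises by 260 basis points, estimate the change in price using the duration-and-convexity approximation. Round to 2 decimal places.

Duration effect: -D_mod·Δy = -10.6 × (+0.026) = -0.275600
Convexity effect: ½·C·(Δy)² = 0.5 × 151.1 × (0.026)² = +0.0510718
ΔP/P ≈ -0.275600 + 0.0510718 = -0.2245282
ΔP ≈ 120.55 × (-0.2245282) = -27.06687451.

-R$27.07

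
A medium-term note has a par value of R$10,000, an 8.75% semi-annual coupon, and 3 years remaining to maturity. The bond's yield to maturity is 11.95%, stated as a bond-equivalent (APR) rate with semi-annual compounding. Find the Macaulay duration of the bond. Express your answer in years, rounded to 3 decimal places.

Periodic yield y = 0.05975. Discount each cash flow and weight by its period:
  t   CF        PV=CF/(1+0.05975)^t    t·PV
  1       437.50       412.8332       412.8332
  2       437.50       389.5572       779.1143
  3       437.50       367.5935     1,102.7804
  4       437.50       346.8681     1,387.4724
  5       437.50       327.3112     1,636.5562
  6    10,437.50     7,368.4465    44,210.6793
  Σ                  9,212.6097    49,529.4358
Price P = Σ PV = 9,212.6097.
Macaulay duration = Σ(t·PV) / P = 49,529.4358 / 9,212.6097 = 5.37627 half-year periods.
In years: 5.37627 / 2 = 2.68813 years.

2.688 years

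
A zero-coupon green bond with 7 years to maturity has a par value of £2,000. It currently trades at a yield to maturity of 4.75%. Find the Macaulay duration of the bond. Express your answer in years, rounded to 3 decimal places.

A zero-coupon bond has a single cash flow at maturity, so its Macaulay duration equals its maturity: 7 years.

7.000 years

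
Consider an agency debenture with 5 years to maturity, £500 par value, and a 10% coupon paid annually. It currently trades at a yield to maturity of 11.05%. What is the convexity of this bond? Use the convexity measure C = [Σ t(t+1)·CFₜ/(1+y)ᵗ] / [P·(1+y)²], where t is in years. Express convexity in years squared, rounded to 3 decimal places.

18.895

With y = 0.1105:
  t   CF        PV=CF/(1+0.1105)^t    t·PV        t(t+1)·PV
  1        50.00        45.0248        45.0248          90.0495
  2        50.00        40.5446        81.0892         243.2675
  3        50.00        36.5102       109.5306         438.1225
  4        50.00        32.8773       131.5091         657.5454
  5       550.00       325.6641     1,628.3205       9,769.9227
  Σ                    480.6209     1,995.4741      11,198.9077
P = 480.6209.
Convexity = Σ t(t+1)·PV / [P·(1+y)²] = 11,198.9077 / (480.6209 × 1.233210) = 18.89452.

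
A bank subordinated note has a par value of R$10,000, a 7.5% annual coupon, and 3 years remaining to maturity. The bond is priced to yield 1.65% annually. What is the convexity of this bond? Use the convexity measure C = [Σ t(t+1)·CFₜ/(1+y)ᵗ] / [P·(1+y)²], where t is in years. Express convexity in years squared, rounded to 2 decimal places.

With y = 0.0165:
  t   CF        PV=CF/(1+0.0165)^t    t·PV        t(t+1)·PV
  1       750.00       737.8259       737.8259       1,475.6517
  2       750.00       725.8494     1,451.6987       4,355.0962
  3    10,750.00    10,234.9639    30,704.8917     122,819.5668
  Σ                 11,698.6391    32,894.4163     128,650.3147
P = 11,698.6391.
Convexity = Σ t(t+1)·PV / [P·(1+y)²] = 128,650.3147 / (11,698.6391 × 1.033272) = 10.64292.

10.64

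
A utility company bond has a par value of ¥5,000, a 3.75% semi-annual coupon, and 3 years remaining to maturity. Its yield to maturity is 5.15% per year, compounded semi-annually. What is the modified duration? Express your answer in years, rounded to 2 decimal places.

2.79 years

Periodic yield y = 0.02575. First find Macaulay duration:
  t   CF        PV=CF/(1+0.02575)^t    t·PV
  1        93.75        91.3965        91.3965
  2        93.75        89.1022       178.2043
  3        93.75        86.8654       260.5961
  4        93.75        84.6847       338.7390
  5        93.75        82.5589       412.7943
  6     5,093.75     4,373.0906    26,238.5434
  Σ                  4,807.6982    27,520.2737
P = 4,807.6982; Macaulay duration = 27,520.2737 / 4,807.6982 = 5.72421 half-year periods = 2.86210 years.
Modified duration = D_Mac / (1 + y) = 2.86210 / 1.02575 = 2.79026 years.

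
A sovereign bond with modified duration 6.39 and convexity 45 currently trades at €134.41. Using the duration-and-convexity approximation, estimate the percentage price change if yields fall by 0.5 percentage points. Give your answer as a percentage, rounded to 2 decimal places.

Duration effect: -D_mod·Δy = -6.39 × (-0.005) = +0.031950
Convexity effect: ½·C·(Δy)² = 0.5 × 45 × (-0.005)² = +0.0005625
ΔP/P ≈ +0.031950 + 0.0005625 = +0.0325125
= +3.25125%.

+3.25%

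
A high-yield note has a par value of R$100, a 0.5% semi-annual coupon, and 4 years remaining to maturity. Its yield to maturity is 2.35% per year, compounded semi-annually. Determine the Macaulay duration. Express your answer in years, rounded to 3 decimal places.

Periodic yield y = 0.01175. Discount each cash flow and weight by its period:
  t   CF        PV=CF/(1+0.01175)^t    t·PV
  1         0.25         0.2471         0.2471
  2         0.25         0.2442         0.4885
  3         0.25         0.2414         0.7242
  4         0.25         0.2386         0.9543
  5         0.25         0.2358         1.1791
  6         0.25         0.2331         1.3985
  7         0.25         0.2304         1.6126
  8       100.25        91.3059       730.4469
  Σ                     92.9764       737.0511
Price P = Σ PV = 92.9764.
Macaulay duration = Σ(t·PV) / P = 737.0511 / 92.9764 = 7.92729 half-year periods.
In years: 7.92729 / 2 = 3.96365 years.

3.964 years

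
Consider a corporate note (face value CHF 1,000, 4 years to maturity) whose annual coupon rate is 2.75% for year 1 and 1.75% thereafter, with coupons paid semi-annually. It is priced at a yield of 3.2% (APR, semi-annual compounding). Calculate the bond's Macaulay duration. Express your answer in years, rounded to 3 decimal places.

3.845 years

Periodic yield y = 0.016. Discount each cash flow and weight by its period:
  t   CF        PV=CF/(1+0.016)^t    t·PV
  1        13.75        13.5335        13.5335
  2        13.75        13.3203        26.6407
  3         8.75         8.3431        25.0293
  4         8.75         8.2117        32.8468
  5         8.75         8.0824        40.4119
  6         8.75         7.9551        47.7306
  7         8.75         7.8298        54.8088
  8     1,008.75       888.4518     7,107.6146
  Σ                    955.7277     7,348.6162
Price P = Σ PV = 955.7277.
Macaulay duration = Σ(t·PV) / P = 7,348.6162 / 955.7277 = 7.68903 half-year periods.
In years: 7.68903 / 2 = 3.84451 years.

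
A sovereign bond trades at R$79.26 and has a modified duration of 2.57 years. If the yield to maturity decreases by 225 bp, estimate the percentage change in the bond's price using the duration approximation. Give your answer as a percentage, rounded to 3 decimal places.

Duration approximation: ΔP/P ≈ -D_mod · Δy = -2.57 × (-0.0225) = +0.057825.
As a percentage: +5.7825%.

+5.783%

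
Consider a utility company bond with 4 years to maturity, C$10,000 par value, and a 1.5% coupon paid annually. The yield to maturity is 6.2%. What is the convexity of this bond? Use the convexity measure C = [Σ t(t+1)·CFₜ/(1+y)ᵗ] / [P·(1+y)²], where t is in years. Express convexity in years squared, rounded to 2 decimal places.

With y = 0.062:
  t   CF        PV=CF/(1+0.062)^t    t·PV        t(t+1)·PV
  1       150.00       141.2429       141.2429         282.4859
  2       150.00       132.9971       265.9942         797.9827
  3       150.00       125.2327       375.6981       1,502.7923
  4    10,150.00     7,979.3585    31,917.4338     159,587.1691
  Σ                  8,378.8312    32,700.3691     162,170.4300
P = 8,378.8312.
Convexity = Σ t(t+1)·PV / [P·(1+y)²] = 162,170.4300 / (8,378.8312 × 1.127844) = 17.16087.

17.16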